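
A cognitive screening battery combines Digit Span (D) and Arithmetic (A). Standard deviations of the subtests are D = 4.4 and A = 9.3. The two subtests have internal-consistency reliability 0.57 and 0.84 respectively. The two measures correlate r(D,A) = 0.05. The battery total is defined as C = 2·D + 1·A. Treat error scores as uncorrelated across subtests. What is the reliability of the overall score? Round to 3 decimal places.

0.726

Var(C) = 2²·4.4² + 9.3² + 2·[2·4.4·9.3·0.05] = 163.93 + 8.184 = 172.114.
Under uncorrelated errors the observed covariances equal the true-score covariances, so only the own-variance terms attenuate.
True-score variance = [2²·4.4²·0.57 + 9.3²·0.84] + 8.184 = 116.792 + 8.184 = 124.976.
Reliability = 124.976 / 172.114 = 0.726.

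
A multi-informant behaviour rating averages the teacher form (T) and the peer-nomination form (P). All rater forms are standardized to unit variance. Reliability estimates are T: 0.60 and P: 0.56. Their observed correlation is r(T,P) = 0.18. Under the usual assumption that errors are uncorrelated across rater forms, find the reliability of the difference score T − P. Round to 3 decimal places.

0.488

Var(T−P) = 1 + 1 − 2·0.18 = 2 − 0.36 = 1.64.
With uncorrelated errors the cross-covariances are all true-score covariance, so they carry over unchanged; only the diagonal terms shrink to ρᵢσᵢ².
True-score variance = [0.60 + 0.56] − 0.36 = 1.16 − 0.36 = 0.8.
Reliability = 0.8 / 1.64 = 0.488.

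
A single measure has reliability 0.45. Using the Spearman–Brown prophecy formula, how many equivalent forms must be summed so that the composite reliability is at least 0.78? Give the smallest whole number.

k ≥ ρ*(1−ρ₁)/(ρ₁(1−ρ*)) = 0.78·0.55 / (0.45·0.22) = 4.333.
Smallest integer k = 5.

5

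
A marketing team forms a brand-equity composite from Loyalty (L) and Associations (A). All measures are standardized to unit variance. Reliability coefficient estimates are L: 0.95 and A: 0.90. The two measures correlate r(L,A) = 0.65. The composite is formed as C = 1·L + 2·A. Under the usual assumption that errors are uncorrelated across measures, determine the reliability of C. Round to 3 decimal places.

0.941

Var(C) = 1 + 2² + 2·[2·0.65] = 5 + 2.6 = 7.6.
Under uncorrelated errors the observed covariances equal the true-score covariances, so only the own-variance terms attenuate.
True-score variance = [0.95 + 2²·0.90] + 2.6 = 4.55 + 2.6 = 7.15.
Reliability = 7.15 / 7.6 = 0.941.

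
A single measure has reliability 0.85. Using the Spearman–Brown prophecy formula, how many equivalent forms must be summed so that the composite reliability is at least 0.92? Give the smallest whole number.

3

k ≥ ρ*(1−ρ₁)/(ρ₁(1−ρ*)) = 0.92·0.15 / (0.85·0.08) = 2.029.
Smallest integer k = 3.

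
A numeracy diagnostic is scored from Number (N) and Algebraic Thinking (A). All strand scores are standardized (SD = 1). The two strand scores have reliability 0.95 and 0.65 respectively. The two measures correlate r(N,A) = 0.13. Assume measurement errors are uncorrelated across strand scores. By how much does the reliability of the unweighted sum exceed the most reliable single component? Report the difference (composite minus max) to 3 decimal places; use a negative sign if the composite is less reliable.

-0.127

Var(sum) = 2 + 0.26 = 2.26; true-score variance = 1.6 + 0.26 = 1.86; composite reliability = 0.8230.
Max component reliability = 0.9500.
Difference = 0.8230 − 0.9500 = -0.127.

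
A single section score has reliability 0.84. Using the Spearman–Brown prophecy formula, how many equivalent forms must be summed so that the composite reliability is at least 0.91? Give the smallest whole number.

k ≥ ρ*(1−ρ₁)/(ρ₁(1−ρ*)) = 0.91·0.16 / (0.84·0.09) = 1.926.
Smallest integer k = 2.

2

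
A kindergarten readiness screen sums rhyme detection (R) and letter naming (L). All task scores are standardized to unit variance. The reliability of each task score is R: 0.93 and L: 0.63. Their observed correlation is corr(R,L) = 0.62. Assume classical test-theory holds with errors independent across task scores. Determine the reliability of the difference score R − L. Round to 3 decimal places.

Var(R−L) = 1 + 1 − 2·0.62 = 2 − 1.24 = 0.76.
With uncorrelated errors the cross-covariances are all true-score covariance, so they carry over unchanged; only the diagonal terms shrink to ρᵢσᵢ².
True-score variance = [0.93 + 0.63] − 1.24 = 1.56 − 1.24 = 0.32.
Reliability = 0.32 / 0.76 = 0.421.

0.421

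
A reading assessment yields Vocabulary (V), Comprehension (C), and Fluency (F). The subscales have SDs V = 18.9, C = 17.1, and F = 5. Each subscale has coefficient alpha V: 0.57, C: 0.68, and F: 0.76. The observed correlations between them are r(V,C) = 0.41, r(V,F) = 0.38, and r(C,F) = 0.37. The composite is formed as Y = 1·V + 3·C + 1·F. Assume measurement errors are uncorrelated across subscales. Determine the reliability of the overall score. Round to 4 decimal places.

Var(Y) = 18.9² + 3²·17.1² + 5² + 2·[3·18.9·17.1·0.41 + 18.9·5·0.38 + 3·17.1·5·0.37] = 3013.9 + 1056.68 = 4070.58.
Because errors are independent across components, Cov(Tᵢ,Tⱼ) = Cov(Xᵢ,Xⱼ); the off-diagonal part of the true-score variance is the same as above.
True-score variance = [18.9²·0.57 + 3²·17.1²·0.68 + 5²·0.76] + 1056.68 = 2012.16 + 1056.68 = 3068.84.
Reliability = 3068.84 / 4070.58 = 0.7539.

0.7539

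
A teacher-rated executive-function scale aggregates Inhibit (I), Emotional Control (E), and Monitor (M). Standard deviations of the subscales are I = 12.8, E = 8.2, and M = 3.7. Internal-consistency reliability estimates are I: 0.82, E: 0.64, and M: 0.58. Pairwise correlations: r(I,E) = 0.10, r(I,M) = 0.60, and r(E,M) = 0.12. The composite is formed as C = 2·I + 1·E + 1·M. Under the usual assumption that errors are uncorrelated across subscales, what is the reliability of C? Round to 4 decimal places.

0.8355

Var(C) = 2²·12.8² + 8.2² + 3.7² + 2·[2·12.8·8.2·0.10 + 2·12.8·3.7·0.60 + 8.2·3.7·0.12] = 736.29 + 162.93 = 899.22.
Because errors are independent across components, Cov(Tᵢ,Tⱼ) = Cov(Xᵢ,Xⱼ); the off-diagonal part of the true-score variance is the same as above.
True-score variance = [2²·12.8²·0.82 + 8.2²·0.64 + 3.7²·0.58] + 162.93 = 588.369 + 162.93 = 751.299.
Reliability = 751.299 / 899.22 = 0.8355.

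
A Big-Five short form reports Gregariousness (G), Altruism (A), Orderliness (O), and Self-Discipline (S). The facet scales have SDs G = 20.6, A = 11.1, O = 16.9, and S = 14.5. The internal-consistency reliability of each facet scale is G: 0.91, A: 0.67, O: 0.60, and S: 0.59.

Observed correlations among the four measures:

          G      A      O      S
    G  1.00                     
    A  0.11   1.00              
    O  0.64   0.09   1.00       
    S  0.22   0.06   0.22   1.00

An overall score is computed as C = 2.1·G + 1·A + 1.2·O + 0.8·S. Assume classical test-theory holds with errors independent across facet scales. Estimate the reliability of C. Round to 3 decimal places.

0.897

Var(C) = 2.1²·20.6² + 11.1² + 1.2²·16.9² + 0.8²·14.5² + 2·[2.1·20.6·11.1·0.11 + 2.52·20.6·16.9·0.64 + 1.68·20.6·14.5·0.22 + 1.2·11.1·16.9·0.09 + 0.8·11.1·14.5·0.06 + 0.96·16.9·14.5·0.22] = 2540.48 + 1608.88 = 4149.36.
Because errors are independent across components, Cov(Tᵢ,Tⱼ) = Cov(Xᵢ,Xⱼ); the off-diagonal part of the true-score variance is the same as above.
True-score variance = [2.1²·20.6²·0.91 + 11.1²·0.67 + 1.2²·16.9²·0.60 + 0.8²·14.5²·0.59] + 1608.88 = 2111.71 + 1608.88 = 3720.59.
Reliability = 3720.59 / 4149.36 = 0.897.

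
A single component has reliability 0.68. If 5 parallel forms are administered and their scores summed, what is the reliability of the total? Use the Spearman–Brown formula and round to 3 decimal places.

ρ_k = kρ / (1 + (k−1)ρ) = 5·0.68 / (1 + 4·0.68) = 3.400 / 3.720 = 0.914.

0.914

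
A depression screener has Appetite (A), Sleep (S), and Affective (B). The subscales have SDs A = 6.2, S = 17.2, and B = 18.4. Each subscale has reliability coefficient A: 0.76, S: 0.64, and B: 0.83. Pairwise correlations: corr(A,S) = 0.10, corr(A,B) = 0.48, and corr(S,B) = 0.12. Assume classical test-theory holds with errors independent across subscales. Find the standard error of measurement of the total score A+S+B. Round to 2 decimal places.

Var(total) = 672.84 + 206.8 = 879.64.
True-score variance = 499.557 + 206.8 = 706.357, so reliability = 0.8030.
Error variance = 879.64 − 706.357 = 173.283; SEM = √173.283 = 13.16.

13.16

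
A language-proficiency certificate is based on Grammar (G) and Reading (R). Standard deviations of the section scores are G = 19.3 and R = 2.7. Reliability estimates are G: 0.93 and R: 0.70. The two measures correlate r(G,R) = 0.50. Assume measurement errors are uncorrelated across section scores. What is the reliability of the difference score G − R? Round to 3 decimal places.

0.914

Var(G−R) = 19.3² + 2.7² − 2·19.3·2.7·0.50 = 379.78 − 52.11 = 327.67.
Because errors are independent across components, Cov(Tᵢ,Tⱼ) = Cov(Xᵢ,Xⱼ); the off-diagonal part of the true-score variance is the same as above.
True-score variance = [19.3²·0.93 + 2.7²·0.70] − 52.11 = 351.519 − 52.11 = 299.409.
Reliability = 299.409 / 327.67 = 0.914.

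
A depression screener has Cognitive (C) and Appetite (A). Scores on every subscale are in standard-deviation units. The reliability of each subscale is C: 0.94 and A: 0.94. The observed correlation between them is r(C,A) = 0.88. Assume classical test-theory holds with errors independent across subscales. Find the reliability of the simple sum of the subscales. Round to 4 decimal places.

Var(C+A) = 2 + 2·[0.88] = 2 + 1.76 = 3.76.
Under uncorrelated errors the observed covariances equal the true-score covariances, so only the own-variance terms attenuate.
True-score variance = [0.94 + 0.94] + 1.76 = 1.88 + 1.76 = 3.64.
Reliability = 3.64 / 3.76 = 0.9681.

0.9681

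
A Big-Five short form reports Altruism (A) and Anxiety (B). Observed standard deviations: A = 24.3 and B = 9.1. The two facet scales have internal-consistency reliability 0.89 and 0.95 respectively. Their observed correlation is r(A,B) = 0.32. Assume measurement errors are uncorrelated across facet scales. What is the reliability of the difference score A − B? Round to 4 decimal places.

Var(A−B) = 24.3² + 9.1² − 2·24.3·9.1·0.32 = 673.3 − 141.523 = 531.777.
Because errors are independent across components, Cov(Tᵢ,Tⱼ) = Cov(Xᵢ,Xⱼ); the off-diagonal part of the true-score variance is the same as above.
True-score variance = [24.3²·0.89 + 9.1²·0.95] − 141.523 = 604.206 − 141.523 = 462.682.
Reliability = 462.682 / 531.777 = 0.8701.

0.8701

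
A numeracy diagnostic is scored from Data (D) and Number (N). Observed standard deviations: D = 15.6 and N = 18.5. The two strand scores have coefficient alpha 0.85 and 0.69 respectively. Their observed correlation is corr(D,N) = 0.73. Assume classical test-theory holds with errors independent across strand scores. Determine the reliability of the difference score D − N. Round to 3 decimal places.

0.132

Var(D−N) = 15.6² + 18.5² − 2·15.6·18.5·0.73 = 585.61 − 421.356 = 164.254.
Because errors are independent across components, Cov(Tᵢ,Tⱼ) = Cov(Xᵢ,Xⱼ); the off-diagonal part of the true-score variance is the same as above.
True-score variance = [15.6²·0.85 + 18.5²·0.69] − 421.356 = 443.008 − 421.356 = 21.6525.
Reliability = 21.6525 / 164.254 = 0.132.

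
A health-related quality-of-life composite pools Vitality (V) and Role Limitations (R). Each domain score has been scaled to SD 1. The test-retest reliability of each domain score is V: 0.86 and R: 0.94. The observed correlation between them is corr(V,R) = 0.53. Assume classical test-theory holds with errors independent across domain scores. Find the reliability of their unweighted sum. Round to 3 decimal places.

Var(V+R) = 2 + 2·[0.53] = 2 + 1.06 = 3.06.
With uncorrelated errors the cross-covariances are all true-score covariance, so they carry over unchanged; only the diagonal terms shrink to ρᵢσᵢ².
True-score variance = [0.86 + 0.94] + 1.06 = 1.8 + 1.06 = 2.86.
Reliability = 2.86 / 3.06 = 0.935.

0.935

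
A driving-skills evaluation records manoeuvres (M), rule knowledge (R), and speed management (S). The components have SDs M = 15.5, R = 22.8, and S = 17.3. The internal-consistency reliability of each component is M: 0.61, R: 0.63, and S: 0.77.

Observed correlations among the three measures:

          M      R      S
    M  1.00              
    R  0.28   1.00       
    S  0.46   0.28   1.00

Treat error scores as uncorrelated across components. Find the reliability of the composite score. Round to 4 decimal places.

0.7943

Var(M+R+S) = 15.5² + 22.8² + 17.3² + 2·[15.5·22.8·0.28 + 15.5·17.3·0.46 + 22.8·17.3·0.28] = 1059.38 + 665.488 = 1724.87.
Under uncorrelated errors the observed covariances equal the true-score covariances, so only the own-variance terms attenuate.
True-score variance = [15.5²·0.61 + 22.8²·0.63 + 17.3²·0.77] + 665.488 = 704.505 + 665.488 = 1369.99.
Reliability = 1369.99 / 1724.87 = 0.7943.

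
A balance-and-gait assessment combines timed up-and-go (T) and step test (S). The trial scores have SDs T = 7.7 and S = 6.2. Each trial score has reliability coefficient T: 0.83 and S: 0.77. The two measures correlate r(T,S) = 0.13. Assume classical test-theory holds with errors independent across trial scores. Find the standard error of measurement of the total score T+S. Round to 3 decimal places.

4.350

Var(total) = 97.73 + 12.4124 = 110.142.
True-score variance = 78.8095 + 12.4124 = 91.2219, so reliability = 0.8282.
Error variance = 110.142 − 91.2219 = 18.9205; SEM = √18.9205 = 4.350.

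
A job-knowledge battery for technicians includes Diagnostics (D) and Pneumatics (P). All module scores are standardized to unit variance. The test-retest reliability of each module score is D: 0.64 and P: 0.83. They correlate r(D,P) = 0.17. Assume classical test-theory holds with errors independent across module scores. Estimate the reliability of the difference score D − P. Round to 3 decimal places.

Var(D−P) = 1 + 1 − 2·0.17 = 2 − 0.34 = 1.66.
Under uncorrelated errors the observed covariances equal the true-score covariances, so only the own-variance terms attenuate.
True-score variance = [0.64 + 0.83] − 0.34 = 1.47 − 0.34 = 1.13.
Reliability = 1.13 / 1.66 = 0.681.

0.681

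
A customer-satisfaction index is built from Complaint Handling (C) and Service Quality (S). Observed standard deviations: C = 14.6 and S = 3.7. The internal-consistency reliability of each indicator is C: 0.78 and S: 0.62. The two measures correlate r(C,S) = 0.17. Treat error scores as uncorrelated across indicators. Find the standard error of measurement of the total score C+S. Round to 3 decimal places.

7.218

Var(total) = 226.85 + 18.3668 = 245.217.
True-score variance = 174.753 + 18.3668 = 193.119, so reliability = 0.7875.
Error variance = 245.217 − 193.119 = 52.0974; SEM = √52.0974 = 7.218.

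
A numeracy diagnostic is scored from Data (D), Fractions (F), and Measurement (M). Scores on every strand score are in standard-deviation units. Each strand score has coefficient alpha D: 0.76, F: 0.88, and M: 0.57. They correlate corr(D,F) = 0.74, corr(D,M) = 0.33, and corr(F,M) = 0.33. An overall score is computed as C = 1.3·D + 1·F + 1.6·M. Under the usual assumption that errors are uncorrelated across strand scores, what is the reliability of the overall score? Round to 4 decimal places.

Var(C) = 1.3² + 1 + 1.6² + 2·[1.3·0.74 + 2.08·0.33 + 1.6·0.33] = 5.25 + 4.3528 = 9.6028.
Under uncorrelated errors the observed covariances equal the true-score covariances, so only the own-variance terms attenuate.
True-score variance = [1.3²·0.76 + 0.88 + 1.6²·0.57] + 4.3528 = 3.6236 + 4.3528 = 7.9764.
Reliability = 7.9764 / 9.6028 = 0.8306.

0.8306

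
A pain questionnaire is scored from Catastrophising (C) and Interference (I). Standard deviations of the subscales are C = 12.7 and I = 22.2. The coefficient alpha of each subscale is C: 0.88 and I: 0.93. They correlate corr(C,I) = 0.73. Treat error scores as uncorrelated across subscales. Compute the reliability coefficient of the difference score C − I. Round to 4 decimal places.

0.7779

Var(C−I) = 12.7² + 22.2² − 2·12.7·22.2·0.73 = 654.13 − 411.632 = 242.498.
Under uncorrelated errors the observed covariances equal the true-score covariances, so only the own-variance terms attenuate.
True-score variance = [12.7²·0.88 + 22.2²·0.93] − 411.632 = 600.276 − 411.632 = 188.644.
Reliability = 188.644 / 242.498 = 0.7779.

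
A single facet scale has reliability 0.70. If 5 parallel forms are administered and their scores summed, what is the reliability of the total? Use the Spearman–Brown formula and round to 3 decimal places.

0.921

ρ_k = kρ / (1 + (k−1)ρ) = 5·0.70 / (1 + 4·0.70) = 3.500 / 3.800 = 0.921.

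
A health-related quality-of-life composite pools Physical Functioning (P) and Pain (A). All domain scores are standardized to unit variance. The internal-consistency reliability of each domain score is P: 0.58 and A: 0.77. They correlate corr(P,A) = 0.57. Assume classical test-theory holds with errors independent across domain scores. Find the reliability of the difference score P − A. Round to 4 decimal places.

Var(P−A) = 1 + 1 − 2·0.57 = 2 − 1.14 = 0.86.
Under uncorrelated errors the observed covariances equal the true-score covariances, so only the own-variance terms attenuate.
True-score variance = [0.58 + 0.77] − 1.14 = 1.35 − 1.14 = 0.21.
Reliability = 0.21 / 0.86 = 0.2442.

0.2442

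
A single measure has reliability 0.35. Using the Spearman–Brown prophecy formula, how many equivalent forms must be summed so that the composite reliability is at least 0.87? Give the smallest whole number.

13

k ≥ ρ*(1−ρ₁)/(ρ₁(1−ρ*)) = 0.87·0.65 / (0.35·0.13) = 12.429.
Smallest integer k = 13.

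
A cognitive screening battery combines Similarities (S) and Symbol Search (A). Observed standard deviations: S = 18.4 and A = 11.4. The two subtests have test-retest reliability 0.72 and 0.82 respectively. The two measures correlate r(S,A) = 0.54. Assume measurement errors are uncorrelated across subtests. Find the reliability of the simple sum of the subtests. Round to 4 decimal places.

0.8300

Var(S+A) = 18.4² + 11.4² + 2·[18.4·11.4·0.54] = 468.52 + 226.541 = 695.061.
With uncorrelated errors the cross-covariances are all true-score covariance, so they carry over unchanged; only the diagonal terms shrink to ρᵢσᵢ².
True-score variance = [18.4²·0.72 + 11.4²·0.82] + 226.541 = 350.33 + 226.541 = 576.871.
Reliability = 576.871 / 695.061 = 0.8300.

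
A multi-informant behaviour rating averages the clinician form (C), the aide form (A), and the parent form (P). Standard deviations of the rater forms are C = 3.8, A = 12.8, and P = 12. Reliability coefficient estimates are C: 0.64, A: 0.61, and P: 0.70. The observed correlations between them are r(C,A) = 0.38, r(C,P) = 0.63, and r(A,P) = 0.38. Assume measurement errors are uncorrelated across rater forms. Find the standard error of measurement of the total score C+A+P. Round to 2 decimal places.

10.60

Var(total) = 322.28 + 211.158 = 533.438.
True-score variance = 209.984 + 211.158 = 421.142, so reliability = 0.7895.
Error variance = 533.438 − 421.142 = 112.296; SEM = √112.296 = 10.60.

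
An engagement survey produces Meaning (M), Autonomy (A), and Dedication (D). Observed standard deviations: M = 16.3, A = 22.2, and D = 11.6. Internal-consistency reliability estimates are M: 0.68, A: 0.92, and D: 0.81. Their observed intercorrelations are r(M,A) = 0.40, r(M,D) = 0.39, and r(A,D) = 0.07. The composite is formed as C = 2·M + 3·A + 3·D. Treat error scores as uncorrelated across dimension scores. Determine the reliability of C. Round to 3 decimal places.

Var(C) = 2²·16.3² + 3²·22.2² + 3²·11.6² + 2·[6·16.3·22.2·0.40 + 6·16.3·11.6·0.39 + 9·22.2·11.6·0.07] = 6709.36 + 2946.3 = 9655.66.
With uncorrelated errors the cross-covariances are all true-score covariance, so they carry over unchanged; only the diagonal terms shrink to ρᵢσᵢ².
True-score variance = [2²·16.3²·0.68 + 3²·22.2²·0.92 + 3²·11.6²·0.81] + 2946.3 = 5784.33 + 2946.3 = 8730.63.
Reliability = 8730.63 / 9655.66 = 0.904.

0.904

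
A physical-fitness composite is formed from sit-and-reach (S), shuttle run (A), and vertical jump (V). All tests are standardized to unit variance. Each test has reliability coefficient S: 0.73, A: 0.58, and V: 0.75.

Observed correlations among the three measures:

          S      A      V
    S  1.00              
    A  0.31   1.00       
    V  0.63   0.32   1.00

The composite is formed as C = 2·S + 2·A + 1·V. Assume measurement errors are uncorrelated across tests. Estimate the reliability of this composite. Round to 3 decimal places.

0.803

Var(C) = 2² + 2² + 1 + 2·[4·0.31 + 2·0.63 + 2·0.32] = 9 + 6.28 = 15.28.
With uncorrelated errors the cross-covariances are all true-score covariance, so they carry over unchanged; only the diagonal terms shrink to ρᵢσᵢ².
True-score variance = [2²·0.73 + 2²·0.58 + 0.75] + 6.28 = 5.99 + 6.28 = 12.27.
Reliability = 12.27 / 15.28 = 0.803.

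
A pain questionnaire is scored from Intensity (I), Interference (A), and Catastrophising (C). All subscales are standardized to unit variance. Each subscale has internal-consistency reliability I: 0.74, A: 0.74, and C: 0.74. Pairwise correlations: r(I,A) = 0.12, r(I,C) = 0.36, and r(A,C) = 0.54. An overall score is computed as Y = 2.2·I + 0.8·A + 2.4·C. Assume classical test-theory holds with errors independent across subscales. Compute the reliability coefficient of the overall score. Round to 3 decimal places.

Var(Y) = 2.2² + 0.8² + 2.4² + 2·[1.76·0.12 + 5.28·0.36 + 1.92·0.54] = 11.24 + 6.2976 = 17.5376.
With uncorrelated errors the cross-covariances are all true-score covariance, so they carry over unchanged; only the diagonal terms shrink to ρᵢσᵢ².
True-score variance = [2.2²·0.74 + 0.8²·0.74 + 2.4²·0.74] + 6.2976 = 8.3176 + 6.2976 = 14.6152.
Reliability = 14.6152 / 17.5376 = 0.833.

0.833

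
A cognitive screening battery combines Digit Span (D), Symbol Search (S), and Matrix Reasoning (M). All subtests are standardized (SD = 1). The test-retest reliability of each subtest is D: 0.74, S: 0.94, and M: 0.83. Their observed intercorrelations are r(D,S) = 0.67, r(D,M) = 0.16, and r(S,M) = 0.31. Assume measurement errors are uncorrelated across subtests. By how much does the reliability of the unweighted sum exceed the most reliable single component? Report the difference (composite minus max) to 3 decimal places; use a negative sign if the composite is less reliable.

-0.033

Var(sum) = 3 + 2.28 = 5.28; true-score variance = 2.51 + 2.28 = 4.79; composite reliability = 0.9072.
Max component reliability = 0.9400.
Difference = 0.9072 − 0.9400 = -0.033.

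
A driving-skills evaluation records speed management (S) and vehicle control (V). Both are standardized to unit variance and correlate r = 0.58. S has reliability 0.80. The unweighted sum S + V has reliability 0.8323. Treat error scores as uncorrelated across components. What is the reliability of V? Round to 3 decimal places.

Var(S+V) = 2 + 2·0.58 = 3.160.
True-score variance = ρ_S + ρ_V + 2·0.58, so 0.8323 = (0.80 + ρ_V + 1.16) / 3.160.
ρ_V = 0.8323·3.160 − 0.80 − 1.16 = 0.670.

0.670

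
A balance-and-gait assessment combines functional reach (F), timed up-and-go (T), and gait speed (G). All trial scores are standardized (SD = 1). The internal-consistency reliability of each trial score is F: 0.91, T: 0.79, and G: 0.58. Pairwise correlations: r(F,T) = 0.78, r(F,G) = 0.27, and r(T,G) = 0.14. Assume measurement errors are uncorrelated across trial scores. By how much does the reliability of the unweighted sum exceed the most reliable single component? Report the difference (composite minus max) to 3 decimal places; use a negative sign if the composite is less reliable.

Var(sum) = 3 + 2.38 = 5.38; true-score variance = 2.28 + 2.38 = 4.66; composite reliability = 0.8662.
Max component reliability = 0.9100.
Difference = 0.8662 − 0.9100 = -0.044.

-0.044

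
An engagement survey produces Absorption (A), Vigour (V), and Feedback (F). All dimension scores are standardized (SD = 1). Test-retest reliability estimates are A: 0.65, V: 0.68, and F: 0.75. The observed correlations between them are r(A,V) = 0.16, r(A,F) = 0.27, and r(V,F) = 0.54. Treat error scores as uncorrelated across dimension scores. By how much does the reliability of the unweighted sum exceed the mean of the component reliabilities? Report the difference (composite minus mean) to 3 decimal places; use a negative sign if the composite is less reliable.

Var(sum) = 3 + 1.94 = 4.94; true-score variance = 2.08 + 1.94 = 4.02; composite reliability = 0.8138.
Mean component reliability = 0.6933.
Difference = 0.8138 − 0.6933 = 0.120.

0.120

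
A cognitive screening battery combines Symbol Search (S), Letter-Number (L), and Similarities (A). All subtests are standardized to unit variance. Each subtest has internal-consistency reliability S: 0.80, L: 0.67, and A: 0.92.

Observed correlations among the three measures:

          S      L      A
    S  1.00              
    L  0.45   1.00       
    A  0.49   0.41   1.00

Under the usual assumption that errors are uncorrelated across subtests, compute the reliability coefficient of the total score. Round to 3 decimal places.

0.893

Var(S+L+A) = 3 + 2·[0.45 + 0.49 + 0.41] = 3 + 2.7 = 5.7.
With uncorrelated errors the cross-covariances are all true-score covariance, so they carry over unchanged; only the diagonal terms shrink to ρᵢσᵢ².
True-score variance = [0.80 + 0.67 + 0.92] + 2.7 = 2.39 + 2.7 = 5.09.
Reliability = 5.09 / 5.7 = 0.893.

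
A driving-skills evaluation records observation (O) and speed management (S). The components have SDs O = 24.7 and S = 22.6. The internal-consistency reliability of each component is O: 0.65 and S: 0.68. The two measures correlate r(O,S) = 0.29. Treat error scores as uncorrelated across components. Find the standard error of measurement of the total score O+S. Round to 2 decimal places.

Var(total) = 1120.85 + 323.768 = 1444.62.
True-score variance = 743.875 + 323.768 = 1067.64, so reliability = 0.7390.
Error variance = 1444.62 − 1067.64 = 376.975; SEM = √376.975 = 19.42.

19.42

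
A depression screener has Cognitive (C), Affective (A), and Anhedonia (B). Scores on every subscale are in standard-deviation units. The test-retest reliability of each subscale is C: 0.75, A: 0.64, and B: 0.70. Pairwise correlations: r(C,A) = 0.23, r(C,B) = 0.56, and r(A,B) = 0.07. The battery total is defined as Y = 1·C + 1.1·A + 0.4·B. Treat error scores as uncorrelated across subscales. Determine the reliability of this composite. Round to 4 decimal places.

Var(Y) = 1 + 1.1² + 0.4² + 2·[1.1·0.23 + 0.4·0.56 + 0.44·0.07] = 2.37 + 1.0156 = 3.3856.
Under uncorrelated errors the observed covariances equal the true-score covariances, so only the own-variance terms attenuate.
True-score variance = [0.75 + 1.1²·0.64 + 0.4²·0.70] + 1.0156 = 1.6364 + 1.0156 = 2.652.
Reliability = 2.652 / 3.3856 = 0.7833.

0.7833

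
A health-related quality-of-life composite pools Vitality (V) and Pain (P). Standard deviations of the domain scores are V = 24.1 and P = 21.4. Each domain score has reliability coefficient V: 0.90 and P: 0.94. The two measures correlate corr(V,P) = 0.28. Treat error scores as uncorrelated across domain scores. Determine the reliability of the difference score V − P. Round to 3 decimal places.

0.886

Var(V−P) = 24.1² + 21.4² − 2·24.1·21.4·0.28 = 1038.77 − 288.814 = 749.956.
Because errors are independent across components, Cov(Tᵢ,Tⱼ) = Cov(Xᵢ,Xⱼ); the off-diagonal part of the true-score variance is the same as above.
True-score variance = [24.1²·0.90 + 21.4²·0.94] − 288.814 = 953.211 − 288.814 = 664.397.
Reliability = 664.397 / 749.956 = 0.886.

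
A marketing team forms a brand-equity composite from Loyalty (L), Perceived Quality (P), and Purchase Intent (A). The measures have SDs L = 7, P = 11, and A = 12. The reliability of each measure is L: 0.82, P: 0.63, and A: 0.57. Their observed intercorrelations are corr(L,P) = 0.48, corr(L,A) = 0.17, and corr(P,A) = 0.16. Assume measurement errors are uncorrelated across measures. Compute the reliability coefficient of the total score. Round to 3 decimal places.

0.748

Var(L+P+A) = 7² + 11² + 12² + 2·[7·11·0.48 + 7·12·0.17 + 11·12·0.16] = 314 + 144.72 = 458.72.
Because errors are independent across components, Cov(Tᵢ,Tⱼ) = Cov(Xᵢ,Xⱼ); the off-diagonal part of the true-score variance is the same as above.
True-score variance = [7²·0.82 + 11²·0.63 + 12²·0.57] + 144.72 = 198.49 + 144.72 = 343.21.
Reliability = 343.21 / 458.72 = 0.748.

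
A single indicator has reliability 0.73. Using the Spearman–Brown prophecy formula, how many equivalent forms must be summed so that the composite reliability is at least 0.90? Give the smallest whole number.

k ≥ ρ*(1−ρ₁)/(ρ₁(1−ρ*)) = 0.90·0.27 / (0.73·0.10) = 3.329.
Smallest integer k = 4.

4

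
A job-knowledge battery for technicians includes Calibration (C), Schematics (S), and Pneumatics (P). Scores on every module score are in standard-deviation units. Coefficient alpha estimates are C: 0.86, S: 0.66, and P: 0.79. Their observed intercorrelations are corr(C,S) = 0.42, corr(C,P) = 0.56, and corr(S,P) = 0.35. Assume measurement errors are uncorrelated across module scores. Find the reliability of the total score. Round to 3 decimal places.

Var(C+S+P) = 3 + 2·[0.42 + 0.56 + 0.35] = 3 + 2.66 = 5.66.
Under uncorrelated errors the observed covariances equal the true-score covariances, so only the own-variance terms attenuate.
True-score variance = [0.86 + 0.66 + 0.79] + 2.66 = 2.31 + 2.66 = 4.97.
Reliability = 4.97 / 5.66 = 0.878.

0.878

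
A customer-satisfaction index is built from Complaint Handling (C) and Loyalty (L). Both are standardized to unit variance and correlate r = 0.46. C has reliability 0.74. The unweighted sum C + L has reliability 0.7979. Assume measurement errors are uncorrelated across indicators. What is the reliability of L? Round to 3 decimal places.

0.670

Var(C+L) = 2 + 2·0.46 = 2.920.
True-score variance = ρ_C + ρ_L + 2·0.46, so 0.7979 = (0.74 + ρ_L + 0.92) / 2.920.
ρ_L = 0.7979·2.920 − 0.74 − 0.92 = 0.670.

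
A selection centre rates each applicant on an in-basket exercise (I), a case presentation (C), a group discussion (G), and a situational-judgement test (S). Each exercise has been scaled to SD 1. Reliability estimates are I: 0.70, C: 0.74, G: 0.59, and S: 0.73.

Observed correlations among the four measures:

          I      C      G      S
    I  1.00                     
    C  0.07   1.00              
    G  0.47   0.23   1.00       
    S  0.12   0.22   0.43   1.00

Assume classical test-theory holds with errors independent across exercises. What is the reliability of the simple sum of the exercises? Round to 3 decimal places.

0.825

Var(I+C+G+S) = 4 + 2·[0.07 + 0.47 + 0.12 + 0.23 + 0.22 + 0.43] = 4 + 3.08 = 7.08.
Because errors are independent across components, Cov(Tᵢ,Tⱼ) = Cov(Xᵢ,Xⱼ); the off-diagonal part of the true-score variance is the same as above.
True-score variance = [0.70 + 0.74 + 0.59 + 0.73] + 3.08 = 2.76 + 3.08 = 5.84.
Reliability = 5.84 / 7.08 = 0.825.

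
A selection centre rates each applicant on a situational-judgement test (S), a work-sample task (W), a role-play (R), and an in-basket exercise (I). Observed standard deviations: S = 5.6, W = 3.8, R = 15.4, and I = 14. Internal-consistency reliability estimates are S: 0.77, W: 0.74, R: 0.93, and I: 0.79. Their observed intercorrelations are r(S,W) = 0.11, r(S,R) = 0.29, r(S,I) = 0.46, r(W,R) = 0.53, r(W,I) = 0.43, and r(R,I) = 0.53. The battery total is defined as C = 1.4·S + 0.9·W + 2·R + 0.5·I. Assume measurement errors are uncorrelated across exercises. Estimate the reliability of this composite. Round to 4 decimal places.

Var(C) = 1.4²·5.6² + 0.9²·3.8² + 2²·15.4² + 0.5²·14² + 2·[1.26·5.6·3.8·0.11 + 2.8·5.6·15.4·0.29 + 0.7·5.6·14·0.46 + 1.8·3.8·15.4·0.53 + 0.45·3.8·14·0.43 + 15.4·14·0.53] = 1070.8 + 557.223 = 1628.02.
With uncorrelated errors the cross-covariances are all true-score covariance, so they carry over unchanged; only the diagonal terms shrink to ρᵢσᵢ².
True-score variance = [1.4²·5.6²·0.77 + 0.9²·3.8²·0.74 + 2²·15.4²·0.93 + 0.5²·14²·0.79] + 557.223 = 976.929 + 557.223 = 1534.15.
Reliability = 1534.15 / 1628.02 = 0.9423.

0.9423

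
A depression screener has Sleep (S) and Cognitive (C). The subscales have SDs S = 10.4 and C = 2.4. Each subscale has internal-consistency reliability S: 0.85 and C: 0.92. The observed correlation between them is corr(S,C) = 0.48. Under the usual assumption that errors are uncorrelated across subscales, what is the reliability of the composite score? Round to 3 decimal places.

0.879

Var(S+C) = 10.4² + 2.4² + 2·[10.4·2.4·0.48] = 113.92 + 23.9616 = 137.882.
Under uncorrelated errors the observed covariances equal the true-score covariances, so only the own-variance terms attenuate.
True-score variance = [10.4²·0.85 + 2.4²·0.92] + 23.9616 = 97.2352 + 23.9616 = 121.197.
Reliability = 121.197 / 137.882 = 0.879.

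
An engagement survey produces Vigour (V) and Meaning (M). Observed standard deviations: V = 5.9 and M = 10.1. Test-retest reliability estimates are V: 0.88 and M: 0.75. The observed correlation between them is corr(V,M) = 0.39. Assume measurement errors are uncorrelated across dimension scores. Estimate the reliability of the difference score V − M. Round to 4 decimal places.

0.6715

Var(V−M) = 5.9² + 10.1² − 2·5.9·10.1·0.39 = 136.82 − 46.4802 = 90.3398.
Under uncorrelated errors the observed covariances equal the true-score covariances, so only the own-variance terms attenuate.
True-score variance = [5.9²·0.88 + 10.1²·0.75] − 46.4802 = 107.14 − 46.4802 = 60.6601.
Reliability = 60.6601 / 90.3398 = 0.6715.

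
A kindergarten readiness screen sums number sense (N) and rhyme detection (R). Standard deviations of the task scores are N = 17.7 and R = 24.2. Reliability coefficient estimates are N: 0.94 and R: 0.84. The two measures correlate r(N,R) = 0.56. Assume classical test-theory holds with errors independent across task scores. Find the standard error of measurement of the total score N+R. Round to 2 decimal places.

Var(total) = 898.93 + 479.741 = 1378.67.
True-score variance = 786.43 + 479.741 = 1266.17, so reliability = 0.9184.
Error variance = 1378.67 − 1266.17 = 112.5; SEM = √112.5 = 10.61.

10.61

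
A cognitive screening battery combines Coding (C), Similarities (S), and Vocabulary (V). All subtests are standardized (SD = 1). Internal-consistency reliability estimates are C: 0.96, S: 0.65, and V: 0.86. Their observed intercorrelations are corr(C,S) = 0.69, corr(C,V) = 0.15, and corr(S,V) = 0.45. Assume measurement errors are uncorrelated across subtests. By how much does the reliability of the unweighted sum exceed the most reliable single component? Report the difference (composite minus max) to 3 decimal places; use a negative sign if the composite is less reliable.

Var(sum) = 3 + 2.58 = 5.58; true-score variance = 2.47 + 2.58 = 5.05; composite reliability = 0.9050.
Max component reliability = 0.9600.
Difference = 0.9050 − 0.9600 = -0.055.

-0.055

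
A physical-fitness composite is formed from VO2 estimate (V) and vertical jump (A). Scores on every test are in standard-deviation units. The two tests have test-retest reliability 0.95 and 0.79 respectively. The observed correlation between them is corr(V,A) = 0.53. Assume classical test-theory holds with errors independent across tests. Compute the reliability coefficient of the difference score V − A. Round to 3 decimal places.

0.723

Var(V−A) = 1 + 1 − 2·0.53 = 2 − 1.06 = 0.94.
Because errors are independent across components, Cov(Tᵢ,Tⱼ) = Cov(Xᵢ,Xⱼ); the off-diagonal part of the true-score variance is the same as above.
True-score variance = [0.95 + 0.79] − 1.06 = 1.74 − 1.06 = 0.68.
Reliability = 0.68 / 0.94 = 0.723.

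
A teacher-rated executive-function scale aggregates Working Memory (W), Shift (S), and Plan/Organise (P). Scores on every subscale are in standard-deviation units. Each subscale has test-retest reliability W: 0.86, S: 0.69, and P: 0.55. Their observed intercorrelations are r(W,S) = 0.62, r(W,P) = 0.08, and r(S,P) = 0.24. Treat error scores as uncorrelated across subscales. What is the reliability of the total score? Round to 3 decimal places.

0.816

Var(W+S+P) = 3 + 2·[0.62 + 0.08 + 0.24] = 3 + 1.88 = 4.88.
With uncorrelated errors the cross-covariances are all true-score covariance, so they carry over unchanged; only the diagonal terms shrink to ρᵢσᵢ².
True-score variance = [0.86 + 0.69 + 0.55] + 1.88 = 2.1 + 1.88 = 3.98.
Reliability = 3.98 / 4.88 = 0.816.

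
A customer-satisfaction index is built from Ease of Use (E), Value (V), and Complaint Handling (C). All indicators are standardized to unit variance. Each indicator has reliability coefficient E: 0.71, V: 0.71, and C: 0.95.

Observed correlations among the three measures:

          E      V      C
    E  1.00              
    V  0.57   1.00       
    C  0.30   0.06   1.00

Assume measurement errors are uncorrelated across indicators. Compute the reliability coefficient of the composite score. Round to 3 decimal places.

Var(E+V+C) = 3 + 2·[0.57 + 0.30 + 0.06] = 3 + 1.86 = 4.86.
Because errors are independent across components, Cov(Tᵢ,Tⱼ) = Cov(Xᵢ,Xⱼ); the off-diagonal part of the true-score variance is the same as above.
True-score variance = [0.71 + 0.71 + 0.95] + 1.86 = 2.37 + 1.86 = 4.23.
Reliability = 4.23 / 4.86 = 0.870.

0.870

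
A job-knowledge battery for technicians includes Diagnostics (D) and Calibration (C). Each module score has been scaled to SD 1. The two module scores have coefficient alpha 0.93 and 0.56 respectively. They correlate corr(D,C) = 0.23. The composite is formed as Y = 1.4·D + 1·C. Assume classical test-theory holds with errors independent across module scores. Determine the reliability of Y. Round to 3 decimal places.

Var(Y) = 1.4² + 1 + 2·[1.4·0.23] = 2.96 + 0.644 = 3.604.
Under uncorrelated errors the observed covariances equal the true-score covariances, so only the own-variance terms attenuate.
True-score variance = [1.4²·0.93 + 0.56] + 0.644 = 2.3828 + 0.644 = 3.0268.
Reliability = 3.0268 / 3.604 = 0.840.

0.840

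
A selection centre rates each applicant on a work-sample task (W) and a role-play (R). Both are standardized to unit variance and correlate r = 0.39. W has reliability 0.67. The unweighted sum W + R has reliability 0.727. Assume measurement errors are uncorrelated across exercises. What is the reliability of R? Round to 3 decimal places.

0.571

Var(W+R) = 2 + 2·0.39 = 2.780.
True-score variance = ρ_W + ρ_R + 2·0.39, so 0.727 = (0.67 + ρ_R + 0.78) / 2.780.
ρ_R = 0.727·2.780 − 0.67 − 0.78 = 0.571.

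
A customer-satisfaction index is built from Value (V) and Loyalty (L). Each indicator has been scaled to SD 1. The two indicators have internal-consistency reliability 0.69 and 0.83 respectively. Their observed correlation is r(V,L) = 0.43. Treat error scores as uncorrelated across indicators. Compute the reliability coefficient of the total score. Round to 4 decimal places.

Var(V+L) = 2 + 2·[0.43] = 2 + 0.86 = 2.86.
Because errors are independent across components, Cov(Tᵢ,Tⱼ) = Cov(Xᵢ,Xⱼ); the off-diagonal part of the true-score variance is the same as above.
True-score variance = [0.69 + 0.83] + 0.86 = 1.52 + 0.86 = 2.38.
Reliability = 2.38 / 2.86 = 0.8322.

0.8322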